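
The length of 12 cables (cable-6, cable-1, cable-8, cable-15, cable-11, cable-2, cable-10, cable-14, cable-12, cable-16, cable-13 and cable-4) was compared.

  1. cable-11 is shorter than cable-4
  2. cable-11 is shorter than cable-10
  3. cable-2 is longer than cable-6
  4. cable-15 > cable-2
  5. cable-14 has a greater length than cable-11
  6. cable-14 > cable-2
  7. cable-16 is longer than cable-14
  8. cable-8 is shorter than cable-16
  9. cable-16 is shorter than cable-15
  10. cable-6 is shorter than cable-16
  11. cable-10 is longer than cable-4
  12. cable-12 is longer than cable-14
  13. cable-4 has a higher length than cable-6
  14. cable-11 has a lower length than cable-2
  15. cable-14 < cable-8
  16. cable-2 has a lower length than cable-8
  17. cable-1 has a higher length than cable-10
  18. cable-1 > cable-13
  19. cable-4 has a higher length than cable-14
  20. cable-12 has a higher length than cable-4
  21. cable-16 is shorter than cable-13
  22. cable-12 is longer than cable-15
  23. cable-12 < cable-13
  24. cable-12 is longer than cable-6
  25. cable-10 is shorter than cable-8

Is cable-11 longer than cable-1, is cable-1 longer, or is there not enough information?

cable-1

cable-11 < cable-2 and cable-2 < cable-14 give cable-11 < cable-14.
With cable-14 < cable-4: cable-11 < cable-2 < cable-14 < cable-4.
With cable-4 < cable-10: cable-11 < cable-2 < cable-14 < cable-4 < cable-10.
With cable-10 < cable-8: cable-11 < cable-2 < cable-14 < cable-4 < cable-10 < cable-8.
With cable-8 < cable-16: cable-11 < cable-2 < cable-14 < cable-4 < cable-10 < cable-8 < cable-16.
With cable-16 < cable-15: cable-11 < cable-2 < cable-14 < cable-4 < cable-10 < cable-8 < cable-16 < cable-15.
With cable-15 < cable-12: cable-11 < cable-2 < cable-14 < cable-4 < cable-10 < cable-8 < cable-16 < cable-15 < cable-12.
With cable-12 < cable-13: cable-11 < cable-2 < cable-14 < cable-4 < cable-10 < cable-8 < cable-16 < cable-15 < cable-12 < cable-13.
With cable-13 < cable-1: cable-11 < cable-2 < cable-14 < cable-4 < cable-10 < cable-8 < cable-16 < cable-15 < cable-12 < cable-13 < cable-1.
So cable-1 is longer.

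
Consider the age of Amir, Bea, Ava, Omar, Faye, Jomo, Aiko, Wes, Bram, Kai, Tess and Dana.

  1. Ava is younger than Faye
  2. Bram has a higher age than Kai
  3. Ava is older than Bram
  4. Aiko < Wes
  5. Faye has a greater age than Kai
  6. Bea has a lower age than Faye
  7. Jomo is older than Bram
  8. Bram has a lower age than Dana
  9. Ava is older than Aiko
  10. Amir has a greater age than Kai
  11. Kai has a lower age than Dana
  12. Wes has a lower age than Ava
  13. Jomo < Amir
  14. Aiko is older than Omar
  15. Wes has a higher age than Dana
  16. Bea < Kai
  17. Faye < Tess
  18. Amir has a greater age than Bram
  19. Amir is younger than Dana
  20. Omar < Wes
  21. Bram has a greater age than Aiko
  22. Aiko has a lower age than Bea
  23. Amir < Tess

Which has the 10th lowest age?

Ava

Piecing the relations together gives one ordering: Omar < Aiko < Bea < Kai < Bram < Jomo < Amir < Dana < Wes < Ava < Faye < Tess.
Counting 10 from the smallest end gives Ava.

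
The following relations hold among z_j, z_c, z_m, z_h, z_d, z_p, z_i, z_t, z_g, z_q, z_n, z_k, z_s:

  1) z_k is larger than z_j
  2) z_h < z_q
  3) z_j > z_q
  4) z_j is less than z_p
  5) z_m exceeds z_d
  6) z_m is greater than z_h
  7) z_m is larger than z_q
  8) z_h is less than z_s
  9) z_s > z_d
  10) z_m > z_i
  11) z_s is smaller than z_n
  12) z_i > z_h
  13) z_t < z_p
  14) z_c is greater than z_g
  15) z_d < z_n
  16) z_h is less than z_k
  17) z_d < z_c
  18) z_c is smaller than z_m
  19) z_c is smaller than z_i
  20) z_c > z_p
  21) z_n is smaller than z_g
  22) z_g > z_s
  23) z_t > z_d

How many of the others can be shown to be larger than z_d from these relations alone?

Directly above z_d: z_s, z_n, z_t, z_c, z_m.
One step further: z_g, z_p, z_i (8 so far).
No other element is forced above z_d by the given relations, so the count is 8.

8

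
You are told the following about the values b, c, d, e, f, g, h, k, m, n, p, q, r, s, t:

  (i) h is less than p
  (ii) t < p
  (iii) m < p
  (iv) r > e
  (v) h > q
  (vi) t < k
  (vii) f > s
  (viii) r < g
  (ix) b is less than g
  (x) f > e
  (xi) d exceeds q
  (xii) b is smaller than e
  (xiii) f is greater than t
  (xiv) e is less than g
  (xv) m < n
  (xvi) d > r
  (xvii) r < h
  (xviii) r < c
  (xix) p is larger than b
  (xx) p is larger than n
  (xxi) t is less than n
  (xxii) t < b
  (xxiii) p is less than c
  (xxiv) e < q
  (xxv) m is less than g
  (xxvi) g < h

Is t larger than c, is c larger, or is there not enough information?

c

Chaining the given relations: t < b < e < r < g < h < p < c.
So c is larger.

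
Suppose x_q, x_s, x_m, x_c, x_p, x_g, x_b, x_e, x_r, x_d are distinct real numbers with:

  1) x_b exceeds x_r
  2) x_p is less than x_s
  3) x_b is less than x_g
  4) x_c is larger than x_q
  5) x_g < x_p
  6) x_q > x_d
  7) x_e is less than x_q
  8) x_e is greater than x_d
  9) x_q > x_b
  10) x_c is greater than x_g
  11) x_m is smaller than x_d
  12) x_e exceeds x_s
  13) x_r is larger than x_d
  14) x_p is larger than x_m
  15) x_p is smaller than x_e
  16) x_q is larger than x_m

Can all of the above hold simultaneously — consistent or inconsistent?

The single ordering x_m < x_d < x_r < x_b < x_g < x_p < x_s < x_e < x_q < x_c satisfies every listed relation, so no contradiction arises.

consistent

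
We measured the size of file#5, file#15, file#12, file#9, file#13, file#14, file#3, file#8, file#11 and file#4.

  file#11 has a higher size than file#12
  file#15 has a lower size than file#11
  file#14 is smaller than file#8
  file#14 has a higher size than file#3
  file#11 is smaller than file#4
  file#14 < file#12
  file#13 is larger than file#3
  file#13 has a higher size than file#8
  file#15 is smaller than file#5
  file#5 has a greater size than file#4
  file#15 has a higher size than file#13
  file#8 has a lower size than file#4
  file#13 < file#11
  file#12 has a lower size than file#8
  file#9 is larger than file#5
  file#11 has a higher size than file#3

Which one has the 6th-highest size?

Chaining the given pairs: file#3 < file#14 < file#12 < file#8 < file#13 < file#15 < file#11 < file#4 < file#5 < file#9.
The 6th largest is file#13.

file#13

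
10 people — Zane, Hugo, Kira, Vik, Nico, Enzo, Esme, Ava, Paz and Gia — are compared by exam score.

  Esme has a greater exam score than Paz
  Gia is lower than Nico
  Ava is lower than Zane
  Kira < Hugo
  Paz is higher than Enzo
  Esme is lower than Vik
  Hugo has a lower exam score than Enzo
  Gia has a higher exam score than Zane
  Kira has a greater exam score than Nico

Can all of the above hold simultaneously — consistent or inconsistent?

consistent

The single ordering Ava < Zane < Gia < Nico < Kira < Hugo < Enzo < Paz < Esme < Vik satisfies every listed relation, so no contradiction arises.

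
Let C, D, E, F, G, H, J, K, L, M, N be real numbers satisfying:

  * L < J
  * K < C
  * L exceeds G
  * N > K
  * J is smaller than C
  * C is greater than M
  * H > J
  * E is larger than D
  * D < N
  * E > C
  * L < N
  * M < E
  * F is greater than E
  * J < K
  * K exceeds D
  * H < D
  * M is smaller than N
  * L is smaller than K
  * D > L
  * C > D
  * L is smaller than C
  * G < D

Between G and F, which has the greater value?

The relevant relations are G < L; L < J; J < H; H < D; D < K; K < C; C < E; E < F.
Together: G < L < J < H < D < K < C < E < F.
So G < F; F is the larger of the two.

F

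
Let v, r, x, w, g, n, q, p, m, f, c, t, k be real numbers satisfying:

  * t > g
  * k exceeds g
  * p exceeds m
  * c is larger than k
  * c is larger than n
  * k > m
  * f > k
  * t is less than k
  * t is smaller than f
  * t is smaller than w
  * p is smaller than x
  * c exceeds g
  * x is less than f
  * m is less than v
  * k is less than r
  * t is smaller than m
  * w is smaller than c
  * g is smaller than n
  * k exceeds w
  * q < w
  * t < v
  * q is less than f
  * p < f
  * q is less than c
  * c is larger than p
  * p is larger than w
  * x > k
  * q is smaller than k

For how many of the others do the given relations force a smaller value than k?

5

Directly below k: q, g, t, m, w.
No other element is forced below k by the given relations, so the count is 5.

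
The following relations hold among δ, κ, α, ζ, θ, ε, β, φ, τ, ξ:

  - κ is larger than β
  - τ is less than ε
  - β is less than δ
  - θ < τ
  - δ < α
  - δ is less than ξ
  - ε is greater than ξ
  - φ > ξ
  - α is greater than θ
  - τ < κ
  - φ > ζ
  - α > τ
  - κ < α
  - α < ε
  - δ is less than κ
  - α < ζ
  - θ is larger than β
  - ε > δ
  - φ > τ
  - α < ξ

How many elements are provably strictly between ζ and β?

5

Chaining upward from β reaches: δ, θ, τ, κ, α, ξ, φ, ε.
Chaining downward from ζ reaches: δ, θ, τ, κ, α.
Strictly between β and ζ are those in both lists: δ, θ, τ, κ, α — 5 elements.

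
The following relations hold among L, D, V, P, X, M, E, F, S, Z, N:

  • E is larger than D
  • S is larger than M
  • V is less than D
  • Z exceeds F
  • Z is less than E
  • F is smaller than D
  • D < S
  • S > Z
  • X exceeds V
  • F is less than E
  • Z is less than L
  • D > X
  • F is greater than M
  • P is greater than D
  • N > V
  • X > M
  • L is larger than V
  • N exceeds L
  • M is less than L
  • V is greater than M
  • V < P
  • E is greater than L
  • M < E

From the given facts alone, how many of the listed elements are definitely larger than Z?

From Z the given relations immediately reach L, E, S.
From those, N — 4 in total.
No other element is forced above Z by the given relations, so the count is 4.

4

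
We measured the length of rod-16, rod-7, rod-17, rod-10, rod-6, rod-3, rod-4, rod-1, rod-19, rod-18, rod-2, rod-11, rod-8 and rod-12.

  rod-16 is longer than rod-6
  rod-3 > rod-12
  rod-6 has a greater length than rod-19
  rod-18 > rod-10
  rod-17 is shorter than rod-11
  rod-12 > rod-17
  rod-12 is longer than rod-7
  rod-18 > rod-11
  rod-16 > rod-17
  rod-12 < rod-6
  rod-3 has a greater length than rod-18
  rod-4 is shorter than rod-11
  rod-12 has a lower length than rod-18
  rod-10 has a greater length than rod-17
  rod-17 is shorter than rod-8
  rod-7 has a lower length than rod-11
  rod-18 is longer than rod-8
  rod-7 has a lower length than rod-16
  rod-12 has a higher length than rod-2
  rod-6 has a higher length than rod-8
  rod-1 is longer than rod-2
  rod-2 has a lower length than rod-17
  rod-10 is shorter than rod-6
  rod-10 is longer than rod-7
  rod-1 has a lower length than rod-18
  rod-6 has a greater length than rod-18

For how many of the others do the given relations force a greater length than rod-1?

Directly above rod-1: rod-18.
One step further: rod-6, rod-3 (3 so far).
One step further: rod-16 (4 so far).
Nothing else is reachable above rod-1; 4 in all.

4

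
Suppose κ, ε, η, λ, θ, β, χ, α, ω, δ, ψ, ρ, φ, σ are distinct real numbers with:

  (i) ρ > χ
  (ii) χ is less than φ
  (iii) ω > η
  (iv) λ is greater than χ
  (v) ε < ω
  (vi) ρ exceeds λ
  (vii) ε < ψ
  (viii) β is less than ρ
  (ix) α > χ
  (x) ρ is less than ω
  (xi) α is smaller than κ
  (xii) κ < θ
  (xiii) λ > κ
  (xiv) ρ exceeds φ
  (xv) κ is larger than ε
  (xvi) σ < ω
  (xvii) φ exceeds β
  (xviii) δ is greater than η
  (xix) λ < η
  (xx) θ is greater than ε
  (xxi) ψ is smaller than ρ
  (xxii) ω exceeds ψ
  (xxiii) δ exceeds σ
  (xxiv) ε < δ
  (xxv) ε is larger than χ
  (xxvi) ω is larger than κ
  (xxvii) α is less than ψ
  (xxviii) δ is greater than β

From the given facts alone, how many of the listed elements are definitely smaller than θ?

Directly below θ: ε, κ.
One step further: χ, α (4 so far).
Nothing else is reachable below θ; 4 in all.

4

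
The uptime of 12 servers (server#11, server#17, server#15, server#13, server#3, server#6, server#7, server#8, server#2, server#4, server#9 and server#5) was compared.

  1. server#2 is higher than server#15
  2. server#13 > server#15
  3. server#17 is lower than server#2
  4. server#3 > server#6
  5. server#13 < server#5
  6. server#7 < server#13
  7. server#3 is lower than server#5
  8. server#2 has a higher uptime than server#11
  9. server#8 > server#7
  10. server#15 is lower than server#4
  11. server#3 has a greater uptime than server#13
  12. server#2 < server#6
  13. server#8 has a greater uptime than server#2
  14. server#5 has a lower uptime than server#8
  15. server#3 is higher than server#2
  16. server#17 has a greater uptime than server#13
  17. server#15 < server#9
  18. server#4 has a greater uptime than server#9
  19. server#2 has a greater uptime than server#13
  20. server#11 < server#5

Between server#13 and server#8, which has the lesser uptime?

The relevant relations are server#13 < server#17; server#17 < server#2; server#2 < server#6; server#6 < server#3; server#3 < server#5; server#5 < server#8.
Chaining these gives server#13 < server#17 < server#2 < server#6 < server#3 < server#5 < server#8.
So server#13 < server#8; server#13 is the lower of the two.

server#13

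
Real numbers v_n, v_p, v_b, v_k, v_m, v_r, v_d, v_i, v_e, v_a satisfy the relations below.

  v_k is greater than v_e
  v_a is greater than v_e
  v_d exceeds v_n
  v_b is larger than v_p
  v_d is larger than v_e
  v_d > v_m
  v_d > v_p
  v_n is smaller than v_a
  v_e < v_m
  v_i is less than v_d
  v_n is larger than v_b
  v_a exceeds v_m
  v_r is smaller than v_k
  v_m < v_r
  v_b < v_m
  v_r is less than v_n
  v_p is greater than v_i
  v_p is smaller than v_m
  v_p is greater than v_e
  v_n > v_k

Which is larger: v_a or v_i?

Following the relations from v_i: v_i < v_p < v_b < v_m < v_r < v_n < v_a.
So v_i < v_a; v_a is the larger of the two.

v_a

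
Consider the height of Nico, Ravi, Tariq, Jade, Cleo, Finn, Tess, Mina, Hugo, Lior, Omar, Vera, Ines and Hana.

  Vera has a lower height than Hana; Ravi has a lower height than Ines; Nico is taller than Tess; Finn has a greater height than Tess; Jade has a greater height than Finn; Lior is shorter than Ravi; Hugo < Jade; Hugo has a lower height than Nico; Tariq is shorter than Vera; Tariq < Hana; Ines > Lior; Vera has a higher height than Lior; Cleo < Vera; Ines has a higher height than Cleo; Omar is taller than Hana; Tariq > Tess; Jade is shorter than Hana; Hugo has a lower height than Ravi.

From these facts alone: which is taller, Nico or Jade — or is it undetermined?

Following every chain through Nico: below Nico we get Hugo, Tess.
Jade is not reached, and no chain runs the other way from Jade to Nico.
So the given relations leave the order of Nico and Jade undetermined.

undetermined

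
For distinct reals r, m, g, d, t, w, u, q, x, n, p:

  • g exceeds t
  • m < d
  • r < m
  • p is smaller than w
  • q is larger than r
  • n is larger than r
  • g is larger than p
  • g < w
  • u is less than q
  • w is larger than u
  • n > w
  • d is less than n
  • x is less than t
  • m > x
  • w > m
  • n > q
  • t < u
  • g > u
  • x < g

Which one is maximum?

n

Chaining downward from n: directly below it, r, q, w, d; then u, m, p, g; then x, t.
That covers every other element, and nothing is given above n, so n is the maximum.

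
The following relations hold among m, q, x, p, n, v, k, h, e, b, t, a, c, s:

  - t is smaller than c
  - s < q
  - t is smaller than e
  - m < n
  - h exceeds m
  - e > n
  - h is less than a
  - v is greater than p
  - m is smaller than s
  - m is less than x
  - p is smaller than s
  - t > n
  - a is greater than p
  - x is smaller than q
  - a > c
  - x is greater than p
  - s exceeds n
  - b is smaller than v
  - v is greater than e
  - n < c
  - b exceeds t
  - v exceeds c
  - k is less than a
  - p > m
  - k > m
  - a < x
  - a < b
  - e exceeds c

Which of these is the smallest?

m

Chaining upward from m: directly above it, n, h, p, k, x, s; then t, c, a, q, e, v; then b.
That covers every other element, and nothing is given below m, so m is the smallest.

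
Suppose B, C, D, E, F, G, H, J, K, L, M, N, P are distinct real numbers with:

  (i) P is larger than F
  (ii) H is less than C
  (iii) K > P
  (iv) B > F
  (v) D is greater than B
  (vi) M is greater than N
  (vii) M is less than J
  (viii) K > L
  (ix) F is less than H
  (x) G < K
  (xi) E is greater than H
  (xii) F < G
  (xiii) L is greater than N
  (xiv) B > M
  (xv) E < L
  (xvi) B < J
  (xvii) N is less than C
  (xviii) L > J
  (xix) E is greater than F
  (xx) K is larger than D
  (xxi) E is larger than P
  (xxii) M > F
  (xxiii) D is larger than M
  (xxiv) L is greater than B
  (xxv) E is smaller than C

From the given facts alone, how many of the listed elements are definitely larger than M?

The elements the relations force above M are B, J, D, L, K — no chain reaches any other.
That is 5.

5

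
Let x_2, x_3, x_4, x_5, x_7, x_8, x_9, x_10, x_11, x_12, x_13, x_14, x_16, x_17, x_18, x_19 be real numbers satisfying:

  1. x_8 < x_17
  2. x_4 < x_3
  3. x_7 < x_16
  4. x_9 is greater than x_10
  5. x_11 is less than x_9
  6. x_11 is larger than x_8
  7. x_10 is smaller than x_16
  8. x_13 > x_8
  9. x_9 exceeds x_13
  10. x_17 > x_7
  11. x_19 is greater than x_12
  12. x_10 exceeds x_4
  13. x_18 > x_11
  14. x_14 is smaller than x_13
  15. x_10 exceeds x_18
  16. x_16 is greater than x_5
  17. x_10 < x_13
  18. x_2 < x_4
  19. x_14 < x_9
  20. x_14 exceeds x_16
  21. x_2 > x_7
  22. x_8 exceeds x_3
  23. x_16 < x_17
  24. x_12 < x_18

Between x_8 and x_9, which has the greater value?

x_8 < x_11 < x_18 < x_10 < x_16 < x_14 < x_13 < x_9, by transitivity through x_11, x_18, x_10, x_16, x_14, x_13.
So x_8 < x_9; x_9 is the larger of the two.

x_9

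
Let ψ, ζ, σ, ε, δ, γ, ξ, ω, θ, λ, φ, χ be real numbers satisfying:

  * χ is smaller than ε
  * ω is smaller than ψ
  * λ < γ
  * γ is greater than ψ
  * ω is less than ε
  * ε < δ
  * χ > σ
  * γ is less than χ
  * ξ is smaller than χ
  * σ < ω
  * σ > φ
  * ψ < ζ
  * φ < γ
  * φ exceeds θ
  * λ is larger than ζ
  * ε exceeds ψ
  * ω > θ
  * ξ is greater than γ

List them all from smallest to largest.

Nothing is placed below θ, so it is least; from there θ < φ; φ < σ; σ < ω; ω < ψ; ψ < ζ; ζ < λ; λ < γ; γ < ξ; ξ < χ; χ < ε; ε < δ, each given directly.

θ < φ < σ < ω < ψ < ζ < λ < γ < ξ < χ < ε < δ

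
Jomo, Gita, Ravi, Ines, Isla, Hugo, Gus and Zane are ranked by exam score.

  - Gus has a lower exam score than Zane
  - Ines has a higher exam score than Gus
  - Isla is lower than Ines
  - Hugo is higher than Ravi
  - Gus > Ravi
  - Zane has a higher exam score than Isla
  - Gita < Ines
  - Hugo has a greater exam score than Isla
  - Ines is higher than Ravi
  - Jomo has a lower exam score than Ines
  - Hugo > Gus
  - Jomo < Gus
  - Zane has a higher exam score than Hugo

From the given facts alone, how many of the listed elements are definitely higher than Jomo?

Directly above Jomo: Gus, Ines.
One step further: Hugo, Zane (4 so far).
No other element is forced above Jomo by the given relations, so the count is 4.

4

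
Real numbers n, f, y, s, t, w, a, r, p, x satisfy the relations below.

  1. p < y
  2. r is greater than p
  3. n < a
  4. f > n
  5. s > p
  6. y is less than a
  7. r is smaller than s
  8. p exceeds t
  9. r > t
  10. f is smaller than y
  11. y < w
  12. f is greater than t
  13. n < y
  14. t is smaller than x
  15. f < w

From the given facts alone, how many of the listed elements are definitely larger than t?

8

The elements the relations force above t are p, f, r, y, s, x, a, w — no chain reaches any other.
That is 8.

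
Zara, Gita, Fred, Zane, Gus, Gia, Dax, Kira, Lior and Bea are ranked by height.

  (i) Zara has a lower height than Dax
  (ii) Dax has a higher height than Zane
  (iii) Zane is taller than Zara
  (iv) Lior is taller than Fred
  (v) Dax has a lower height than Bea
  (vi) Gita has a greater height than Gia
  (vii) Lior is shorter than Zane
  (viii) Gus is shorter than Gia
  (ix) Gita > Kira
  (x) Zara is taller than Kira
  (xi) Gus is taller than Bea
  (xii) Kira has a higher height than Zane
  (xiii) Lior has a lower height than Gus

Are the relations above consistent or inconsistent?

inconsistent

Chaining the given relations yields Zane < Kira < Zara, so Zane < Zara. But one relation states Zara < Zane. These cannot both hold.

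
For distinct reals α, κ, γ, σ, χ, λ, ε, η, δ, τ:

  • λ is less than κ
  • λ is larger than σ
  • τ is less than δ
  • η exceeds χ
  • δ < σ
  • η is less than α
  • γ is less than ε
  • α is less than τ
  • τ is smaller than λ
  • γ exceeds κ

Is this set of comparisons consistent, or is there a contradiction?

consistent

Every relation is compatible with χ < η < α < τ < δ < σ < λ < κ < γ < ε; the set is consistent.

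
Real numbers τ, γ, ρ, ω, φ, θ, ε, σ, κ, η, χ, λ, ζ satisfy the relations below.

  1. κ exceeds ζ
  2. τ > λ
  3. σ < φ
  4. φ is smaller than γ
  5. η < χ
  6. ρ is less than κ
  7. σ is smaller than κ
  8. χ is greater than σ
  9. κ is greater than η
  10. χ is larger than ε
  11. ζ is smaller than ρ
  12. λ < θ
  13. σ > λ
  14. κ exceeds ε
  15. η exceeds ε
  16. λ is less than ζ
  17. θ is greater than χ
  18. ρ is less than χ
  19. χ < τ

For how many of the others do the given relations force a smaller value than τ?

7

From τ the given relations immediately reach λ, χ.
From those, ε, η, σ, ρ — 6 in total.
From those, ζ — 7 in total.
No other element is forced below τ by the given relations, so the count is 7.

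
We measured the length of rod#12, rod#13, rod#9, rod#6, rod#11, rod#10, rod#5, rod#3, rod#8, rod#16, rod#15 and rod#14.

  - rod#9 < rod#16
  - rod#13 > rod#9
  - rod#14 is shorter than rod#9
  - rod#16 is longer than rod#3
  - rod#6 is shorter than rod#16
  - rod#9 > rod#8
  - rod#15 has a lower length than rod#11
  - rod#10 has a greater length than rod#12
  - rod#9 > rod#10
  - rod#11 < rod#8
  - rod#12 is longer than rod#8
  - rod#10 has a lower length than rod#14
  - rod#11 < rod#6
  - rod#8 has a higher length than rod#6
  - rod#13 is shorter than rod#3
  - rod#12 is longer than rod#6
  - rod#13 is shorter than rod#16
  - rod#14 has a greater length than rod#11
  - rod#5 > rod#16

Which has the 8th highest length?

Piecing the relations together gives one ordering: rod#15 < rod#11 < rod#6 < rod#8 < rod#12 < rod#10 < rod#14 < rod#9 < rod#13 < rod#3 < rod#16 < rod#5.
The 8th largest is rod#12.

rod#12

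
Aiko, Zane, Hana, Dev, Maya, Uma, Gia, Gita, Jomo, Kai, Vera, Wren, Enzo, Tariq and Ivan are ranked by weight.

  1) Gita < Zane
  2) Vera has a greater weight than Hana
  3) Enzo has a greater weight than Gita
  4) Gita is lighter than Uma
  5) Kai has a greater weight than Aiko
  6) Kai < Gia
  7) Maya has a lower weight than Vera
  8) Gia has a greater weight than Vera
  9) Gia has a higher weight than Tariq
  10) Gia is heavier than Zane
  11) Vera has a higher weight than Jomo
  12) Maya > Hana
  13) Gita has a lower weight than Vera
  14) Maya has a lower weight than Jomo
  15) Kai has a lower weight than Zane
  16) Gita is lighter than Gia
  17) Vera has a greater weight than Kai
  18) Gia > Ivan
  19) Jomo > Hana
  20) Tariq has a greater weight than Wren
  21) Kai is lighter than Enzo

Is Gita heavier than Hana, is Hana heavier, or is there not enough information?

Following every chain through Hana: above Hana we get Maya, Jomo, Vera, Gia.
Gita is not reached, and no chain runs the other way from Gita to Hana.
So the given relations leave the order of Hana and Gita undetermined.

undetermined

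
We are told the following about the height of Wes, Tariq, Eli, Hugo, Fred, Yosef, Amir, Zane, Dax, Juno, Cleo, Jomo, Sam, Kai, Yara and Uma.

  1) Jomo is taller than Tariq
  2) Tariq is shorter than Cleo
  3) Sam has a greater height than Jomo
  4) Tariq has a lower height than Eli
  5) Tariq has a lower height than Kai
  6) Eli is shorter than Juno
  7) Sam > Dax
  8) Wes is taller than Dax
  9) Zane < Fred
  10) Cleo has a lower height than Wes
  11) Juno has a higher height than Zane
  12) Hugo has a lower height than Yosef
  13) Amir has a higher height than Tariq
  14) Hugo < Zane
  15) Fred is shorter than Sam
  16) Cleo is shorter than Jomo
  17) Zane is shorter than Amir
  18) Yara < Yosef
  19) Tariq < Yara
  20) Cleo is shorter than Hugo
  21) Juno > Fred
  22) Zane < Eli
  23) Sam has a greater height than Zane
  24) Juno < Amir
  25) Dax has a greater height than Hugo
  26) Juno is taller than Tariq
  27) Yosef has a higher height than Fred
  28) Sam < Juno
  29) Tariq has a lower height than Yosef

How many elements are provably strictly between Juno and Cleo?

The relations place Cleo below Juno. An element lies strictly between them when it is forced above Cleo and also forced below Juno.
Above Cleo: {Jomo, Hugo, Dax, Zane, Wes, Fred, Eli, Sam, Yosef, Amir}. Below Juno: {Tariq, Jomo, Hugo, Dax, Zane, Fred, Eli, Sam}.
Intersection: {Jomo, Hugo, Dax, Zane, Fred, Eli, Sam} — 7.

7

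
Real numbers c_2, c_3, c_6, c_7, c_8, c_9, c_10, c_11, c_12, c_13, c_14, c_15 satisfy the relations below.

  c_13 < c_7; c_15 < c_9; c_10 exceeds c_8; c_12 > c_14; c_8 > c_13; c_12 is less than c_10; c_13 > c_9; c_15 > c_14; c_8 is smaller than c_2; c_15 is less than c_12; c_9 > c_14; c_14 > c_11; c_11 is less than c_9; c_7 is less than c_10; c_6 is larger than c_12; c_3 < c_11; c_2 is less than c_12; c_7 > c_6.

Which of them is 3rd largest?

Piecing the relations together gives one ordering: c_3 < c_11 < c_14 < c_15 < c_9 < c_13 < c_8 < c_2 < c_12 < c_6 < c_7 < c_10.
The 3rd largest is c_6.

c_6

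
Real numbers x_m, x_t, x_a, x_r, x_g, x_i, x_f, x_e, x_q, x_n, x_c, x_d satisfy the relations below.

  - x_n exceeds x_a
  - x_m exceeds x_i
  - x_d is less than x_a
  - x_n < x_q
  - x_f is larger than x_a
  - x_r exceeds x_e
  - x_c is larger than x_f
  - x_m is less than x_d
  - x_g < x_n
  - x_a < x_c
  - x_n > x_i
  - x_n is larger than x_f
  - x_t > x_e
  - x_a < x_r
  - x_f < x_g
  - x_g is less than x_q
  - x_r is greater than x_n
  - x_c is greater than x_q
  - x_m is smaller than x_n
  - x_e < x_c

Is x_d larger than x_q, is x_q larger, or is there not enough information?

The relevant relations are x_d < x_a; x_a < x_f; x_f < x_g; x_g < x_n; x_n < x_q.
Together: x_d < x_a < x_f < x_g < x_n < x_q.
So x_q is larger.

x_q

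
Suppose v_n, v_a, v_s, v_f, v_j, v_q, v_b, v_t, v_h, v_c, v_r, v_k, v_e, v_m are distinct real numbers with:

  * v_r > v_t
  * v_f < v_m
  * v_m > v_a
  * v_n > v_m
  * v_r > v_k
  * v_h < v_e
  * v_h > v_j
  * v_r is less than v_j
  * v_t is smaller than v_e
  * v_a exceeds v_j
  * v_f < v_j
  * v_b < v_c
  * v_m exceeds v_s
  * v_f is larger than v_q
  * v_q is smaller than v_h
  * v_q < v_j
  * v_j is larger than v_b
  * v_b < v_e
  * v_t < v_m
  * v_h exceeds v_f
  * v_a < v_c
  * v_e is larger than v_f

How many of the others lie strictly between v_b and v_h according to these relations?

The relations place v_b below v_h. An element lies strictly between them when it is forced above v_b and also forced below v_h.
Above v_b: {v_j, v_a, v_c, v_m, v_e, v_n}. Below v_h: {v_q, v_t, v_k, v_r, v_f, v_j}.
Intersection: {v_j} — 1.

1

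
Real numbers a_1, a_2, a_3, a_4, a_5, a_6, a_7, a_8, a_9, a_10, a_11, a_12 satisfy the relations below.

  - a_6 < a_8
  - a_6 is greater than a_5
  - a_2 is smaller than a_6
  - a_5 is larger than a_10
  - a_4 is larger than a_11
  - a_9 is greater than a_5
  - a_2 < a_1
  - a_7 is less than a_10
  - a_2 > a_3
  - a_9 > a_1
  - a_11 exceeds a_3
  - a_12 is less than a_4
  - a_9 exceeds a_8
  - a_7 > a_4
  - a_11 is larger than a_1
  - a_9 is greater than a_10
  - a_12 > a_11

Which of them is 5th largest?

a_10

Piecing the relations together gives one ordering: a_3 < a_2 < a_1 < a_11 < a_12 < a_4 < a_7 < a_10 < a_5 < a_6 < a_8 < a_9.
Counting 5 from the largest end gives a_10.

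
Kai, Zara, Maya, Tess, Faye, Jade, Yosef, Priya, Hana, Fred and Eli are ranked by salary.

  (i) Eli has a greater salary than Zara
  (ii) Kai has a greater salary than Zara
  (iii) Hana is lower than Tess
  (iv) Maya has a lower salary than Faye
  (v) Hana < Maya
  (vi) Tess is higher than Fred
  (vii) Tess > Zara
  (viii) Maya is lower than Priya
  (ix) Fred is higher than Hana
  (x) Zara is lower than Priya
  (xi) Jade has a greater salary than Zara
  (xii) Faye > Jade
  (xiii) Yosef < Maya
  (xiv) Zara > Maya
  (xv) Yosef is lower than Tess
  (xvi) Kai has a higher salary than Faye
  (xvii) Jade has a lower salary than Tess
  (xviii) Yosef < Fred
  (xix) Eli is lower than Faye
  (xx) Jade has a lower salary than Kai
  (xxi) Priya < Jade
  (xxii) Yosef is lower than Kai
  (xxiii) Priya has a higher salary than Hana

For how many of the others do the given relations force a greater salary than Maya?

The elements the relations force above Maya are Zara, Eli, Priya, Jade, Faye, Kai, Tess — no chain reaches any other.
That is 7.

7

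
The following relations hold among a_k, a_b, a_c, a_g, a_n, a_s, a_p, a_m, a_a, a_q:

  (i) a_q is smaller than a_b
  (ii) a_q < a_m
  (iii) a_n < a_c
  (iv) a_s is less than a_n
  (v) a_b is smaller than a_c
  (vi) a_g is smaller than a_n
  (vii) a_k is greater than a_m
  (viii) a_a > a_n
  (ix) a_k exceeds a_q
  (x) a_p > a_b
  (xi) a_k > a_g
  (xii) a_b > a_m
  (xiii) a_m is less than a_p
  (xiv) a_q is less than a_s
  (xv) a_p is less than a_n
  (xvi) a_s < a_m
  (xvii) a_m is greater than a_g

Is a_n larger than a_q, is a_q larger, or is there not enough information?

a_q < a_s and a_s < a_m give a_q < a_m.
Then a_m < a_b extends the chain to a_b.
Then a_b < a_p extends the chain to a_p.
Then a_p < a_n extends the chain to a_n.
So a_n is larger.

a_n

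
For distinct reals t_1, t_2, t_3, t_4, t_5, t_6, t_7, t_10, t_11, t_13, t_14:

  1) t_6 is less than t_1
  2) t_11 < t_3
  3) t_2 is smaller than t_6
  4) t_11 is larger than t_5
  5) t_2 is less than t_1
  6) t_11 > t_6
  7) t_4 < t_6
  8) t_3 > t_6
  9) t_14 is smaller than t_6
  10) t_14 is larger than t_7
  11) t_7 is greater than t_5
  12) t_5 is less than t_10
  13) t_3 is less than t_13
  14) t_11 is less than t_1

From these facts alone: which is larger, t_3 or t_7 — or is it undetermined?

t_3

Chaining the given relations: t_7 < t_14 < t_6 < t_11 < t_3.
So t_3 is larger.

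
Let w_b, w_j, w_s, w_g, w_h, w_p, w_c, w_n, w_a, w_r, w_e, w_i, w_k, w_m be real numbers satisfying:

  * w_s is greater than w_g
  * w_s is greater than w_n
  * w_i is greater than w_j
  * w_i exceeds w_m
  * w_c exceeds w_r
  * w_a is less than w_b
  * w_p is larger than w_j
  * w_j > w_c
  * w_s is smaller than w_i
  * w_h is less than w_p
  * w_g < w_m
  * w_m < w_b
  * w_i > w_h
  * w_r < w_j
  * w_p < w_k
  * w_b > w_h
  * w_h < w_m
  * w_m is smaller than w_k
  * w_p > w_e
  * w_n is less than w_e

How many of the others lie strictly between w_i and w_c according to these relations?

Chaining upward from w_c reaches: w_j, w_p, w_k.
Chaining downward from w_i reaches: w_r, w_h, w_n, w_j, w_g, w_m, w_s.
Strictly between w_c and w_i are those in both lists: w_j — 1 element.

1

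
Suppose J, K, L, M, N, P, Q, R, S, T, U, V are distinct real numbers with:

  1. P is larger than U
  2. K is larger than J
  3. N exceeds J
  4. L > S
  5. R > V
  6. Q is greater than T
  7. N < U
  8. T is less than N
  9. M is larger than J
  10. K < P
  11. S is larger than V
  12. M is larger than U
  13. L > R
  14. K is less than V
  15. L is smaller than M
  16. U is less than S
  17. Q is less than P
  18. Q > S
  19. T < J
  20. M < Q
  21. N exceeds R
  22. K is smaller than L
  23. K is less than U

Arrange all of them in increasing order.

Nothing is placed below T, so it is least; from there T < J; J < K; K < V; V < R; R < N; N < U; U < S; S < L; L < M; M < Q; Q < P, each given directly.

T < J < K < V < R < N < U < S < L < M < Q < P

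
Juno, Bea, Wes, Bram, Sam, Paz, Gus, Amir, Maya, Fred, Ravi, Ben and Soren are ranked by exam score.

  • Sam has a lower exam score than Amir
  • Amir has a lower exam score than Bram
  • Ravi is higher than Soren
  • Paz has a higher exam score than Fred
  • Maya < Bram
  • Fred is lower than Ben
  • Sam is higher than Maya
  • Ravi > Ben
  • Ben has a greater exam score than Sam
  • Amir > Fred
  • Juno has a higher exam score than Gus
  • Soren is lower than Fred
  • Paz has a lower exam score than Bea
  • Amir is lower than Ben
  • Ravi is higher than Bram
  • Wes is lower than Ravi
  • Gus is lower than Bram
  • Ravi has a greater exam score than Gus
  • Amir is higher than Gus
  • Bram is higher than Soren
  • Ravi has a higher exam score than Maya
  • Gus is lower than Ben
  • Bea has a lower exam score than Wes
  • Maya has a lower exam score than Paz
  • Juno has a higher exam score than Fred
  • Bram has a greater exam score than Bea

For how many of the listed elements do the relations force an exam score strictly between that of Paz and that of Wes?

The relations place Paz below Wes. An element lies strictly between them when it is forced above Paz and also forced below Wes.
Above Paz: {Bea, Bram, Ravi}. Below Wes: {Maya, Soren, Fred, Bea}.
Intersection: {Bea} — 1.

1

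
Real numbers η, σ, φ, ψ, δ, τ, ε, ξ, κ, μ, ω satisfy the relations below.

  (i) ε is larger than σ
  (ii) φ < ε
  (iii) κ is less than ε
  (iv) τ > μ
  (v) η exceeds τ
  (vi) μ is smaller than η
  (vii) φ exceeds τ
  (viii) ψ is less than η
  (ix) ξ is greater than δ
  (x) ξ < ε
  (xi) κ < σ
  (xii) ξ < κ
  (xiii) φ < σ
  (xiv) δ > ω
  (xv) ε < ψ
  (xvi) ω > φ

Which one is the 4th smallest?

ω

Piecing the relations together gives one ordering: μ < τ < φ < ω < δ < ξ < κ < σ < ε < ψ < η.
The 4th smallest is ω.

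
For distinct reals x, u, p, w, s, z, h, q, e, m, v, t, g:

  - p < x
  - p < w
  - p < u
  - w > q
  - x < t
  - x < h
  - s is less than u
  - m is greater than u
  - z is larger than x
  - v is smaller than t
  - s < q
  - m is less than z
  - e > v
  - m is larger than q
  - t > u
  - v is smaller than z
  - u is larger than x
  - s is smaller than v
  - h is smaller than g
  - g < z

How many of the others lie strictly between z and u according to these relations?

1

Chaining upward from u reaches: m, t.
Chaining downward from z reaches: s, p, x, q, v, h, m, g.
Strictly between u and z are those in both lists: m — 1 element.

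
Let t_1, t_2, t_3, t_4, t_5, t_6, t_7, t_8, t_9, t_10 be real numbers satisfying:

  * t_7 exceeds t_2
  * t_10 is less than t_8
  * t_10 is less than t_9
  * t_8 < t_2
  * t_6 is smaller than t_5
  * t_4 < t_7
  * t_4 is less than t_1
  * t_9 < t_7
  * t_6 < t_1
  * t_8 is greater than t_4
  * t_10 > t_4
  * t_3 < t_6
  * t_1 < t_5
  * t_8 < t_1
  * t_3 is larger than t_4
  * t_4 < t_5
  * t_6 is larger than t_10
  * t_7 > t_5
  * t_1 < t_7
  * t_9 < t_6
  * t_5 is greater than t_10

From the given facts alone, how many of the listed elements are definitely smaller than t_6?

4

Directly below t_6: t_10, t_9, t_3.
One step further: t_4 (4 so far).
No other element is forced below t_6 by the given relations, so the count is 4.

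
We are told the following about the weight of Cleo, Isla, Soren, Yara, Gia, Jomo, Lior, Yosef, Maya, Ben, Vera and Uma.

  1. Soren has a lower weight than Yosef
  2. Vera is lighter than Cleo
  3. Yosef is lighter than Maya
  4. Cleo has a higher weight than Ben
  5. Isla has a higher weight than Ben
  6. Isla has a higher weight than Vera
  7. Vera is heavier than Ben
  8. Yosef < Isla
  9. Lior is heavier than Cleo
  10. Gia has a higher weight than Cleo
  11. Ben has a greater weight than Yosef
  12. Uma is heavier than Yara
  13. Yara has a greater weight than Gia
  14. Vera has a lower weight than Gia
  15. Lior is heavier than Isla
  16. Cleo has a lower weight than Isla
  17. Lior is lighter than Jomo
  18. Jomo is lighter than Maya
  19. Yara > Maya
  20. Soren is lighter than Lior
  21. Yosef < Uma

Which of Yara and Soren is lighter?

Soren < Yosef and Yosef < Ben give Soren < Ben.
Then Ben < Vera extends the chain to Vera.
Then Vera < Cleo extends the chain to Cleo.
Then Cleo < Isla extends the chain to Isla.
With Isla < Lior: Soren < Yosef < Ben < Vera < Cleo < Isla < Lior.
Then Lior < Jomo extends the chain to Jomo.
Then Jomo < Maya extends the chain to Maya.
Then Maya < Yara extends the chain to Yara.
So Soren < Yara; Soren is the lighter of the two.

Soren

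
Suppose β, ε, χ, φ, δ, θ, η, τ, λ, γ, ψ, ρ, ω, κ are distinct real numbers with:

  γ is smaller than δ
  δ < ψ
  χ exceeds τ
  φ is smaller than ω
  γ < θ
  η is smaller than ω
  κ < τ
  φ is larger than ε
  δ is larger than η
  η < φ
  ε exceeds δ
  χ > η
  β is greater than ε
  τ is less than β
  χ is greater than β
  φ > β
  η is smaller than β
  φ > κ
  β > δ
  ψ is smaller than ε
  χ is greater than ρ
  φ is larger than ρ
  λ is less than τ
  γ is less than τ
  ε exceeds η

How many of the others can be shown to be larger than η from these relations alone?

7

From η the given relations immediately reach δ, ε, β, χ, φ, ω.
From those, ψ — 7 in total.
Nothing else is reachable above η; 7 in all.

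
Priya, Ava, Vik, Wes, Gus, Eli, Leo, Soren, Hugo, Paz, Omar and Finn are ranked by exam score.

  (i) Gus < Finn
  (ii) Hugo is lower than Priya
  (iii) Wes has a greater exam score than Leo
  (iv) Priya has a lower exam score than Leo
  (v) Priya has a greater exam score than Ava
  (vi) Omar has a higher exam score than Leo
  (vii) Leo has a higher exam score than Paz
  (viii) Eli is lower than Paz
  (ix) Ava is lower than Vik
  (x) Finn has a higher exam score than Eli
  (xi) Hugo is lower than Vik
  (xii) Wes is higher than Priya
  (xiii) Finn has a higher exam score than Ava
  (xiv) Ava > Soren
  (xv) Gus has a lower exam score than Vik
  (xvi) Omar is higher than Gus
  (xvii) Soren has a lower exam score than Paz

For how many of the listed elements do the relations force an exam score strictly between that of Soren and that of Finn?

1

Chaining upward from Soren reaches: Ava, Paz, Priya, Leo, Wes, Omar, Vik.
Chaining downward from Finn reaches: Ava, Eli, Gus.
Strictly between Soren and Finn are those in both lists: Ava — 1 element.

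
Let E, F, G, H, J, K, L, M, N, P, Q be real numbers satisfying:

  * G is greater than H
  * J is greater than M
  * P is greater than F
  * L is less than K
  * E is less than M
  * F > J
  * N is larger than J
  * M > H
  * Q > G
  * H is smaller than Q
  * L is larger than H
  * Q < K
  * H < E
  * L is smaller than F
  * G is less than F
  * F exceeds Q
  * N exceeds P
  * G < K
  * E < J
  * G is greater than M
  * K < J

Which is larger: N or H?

N

H < E and E < M give H < M.
Then M < G extends the chain to G.
With G < Q: H < E < M < G < Q.
Then Q < K extends the chain to K.
With K < J: H < E < M < G < Q < K < J.
With J < F: H < E < M < G < Q < K < J < F.
With F < P: H < E < M < G < Q < K < J < F < P.
With P < N: H < E < M < G < Q < K < J < F < P < N.
So H < N; N is the larger of the two.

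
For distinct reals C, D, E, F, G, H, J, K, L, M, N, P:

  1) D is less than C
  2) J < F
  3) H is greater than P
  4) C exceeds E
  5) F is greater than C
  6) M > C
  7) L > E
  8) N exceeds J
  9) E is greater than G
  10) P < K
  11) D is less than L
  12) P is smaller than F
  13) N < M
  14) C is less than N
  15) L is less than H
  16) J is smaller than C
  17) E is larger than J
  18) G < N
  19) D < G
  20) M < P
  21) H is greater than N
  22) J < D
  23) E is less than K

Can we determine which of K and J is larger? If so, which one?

J < D and D < G give J < G.
Then G < E extends the chain to E.
Then E < C extends the chain to C.
With C < N: J < D < G < E < C < N.
Then N < M extends the chain to M.
With M < P: J < D < G < E < C < N < M < P.
With P < K: J < D < G < E < C < N < M < P < K.
So K is larger.

K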